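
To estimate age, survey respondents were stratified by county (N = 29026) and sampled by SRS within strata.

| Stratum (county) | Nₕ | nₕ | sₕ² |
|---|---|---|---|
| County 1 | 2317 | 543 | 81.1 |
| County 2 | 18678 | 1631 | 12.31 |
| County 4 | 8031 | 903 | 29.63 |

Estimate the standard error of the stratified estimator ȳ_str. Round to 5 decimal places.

Var(ȳ_str) = Σₕ Wₕ²(1 − fₕ)sₕ²/nₕ with Wₕ = Nₕ/N, N = 29026.
County 1: Wₕ = 0.07982498; term = 0.07982498²·(1 − 0.23435477)·81.1/543 = 7.2866229 × 10^-4.
County 2: Wₕ = 0.64349204; term = 0.64349204²·(1 − 0.08732198)·12.31/1631 = 0.0028523843.
County 4: Wₕ = 0.27668297; term = 0.27668297²·(1 − 0.11243930)·29.63/903 = 0.0022294967.
Sum = 0.0058105433.
SE = √(0.0058105433) = 0.07623.

0.07623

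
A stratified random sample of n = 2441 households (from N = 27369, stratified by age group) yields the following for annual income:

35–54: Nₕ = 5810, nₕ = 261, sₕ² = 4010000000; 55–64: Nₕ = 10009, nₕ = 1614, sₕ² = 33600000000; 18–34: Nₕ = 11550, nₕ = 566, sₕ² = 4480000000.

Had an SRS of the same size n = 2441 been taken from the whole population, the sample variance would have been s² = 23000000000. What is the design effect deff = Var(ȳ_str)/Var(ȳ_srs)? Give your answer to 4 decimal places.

Var(ȳ_str) = Σ Wₕ²(1−fₕ)sₕ²/nₕ with Wₕ = Nₕ/27369:
  35–54: (5810/27369)²·(1−261/5810)·4010000000/261 = 661267.02
  55–64: (10009/27369)²·(1−1614/10009)·33600000000/1614 = 2.3352279 × 10^6
  18–34: (11550/27369)²·(1−566/11550)·4480000000/566 = 1.3405599 × 10^6
  → Var(ȳ_str) = 4.3370548 × 10^6.
Var(ȳ_srs) = (1 − 2441/27369)·23000000000/2441 = 8.582001 × 10^6.
deff = (4.3370548 × 10^6) / (8.582001 × 10^6) = 0.5054.

0.5054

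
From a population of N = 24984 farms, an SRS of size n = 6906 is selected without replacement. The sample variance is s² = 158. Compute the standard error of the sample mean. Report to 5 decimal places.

Under SRS without replacement, Var(ȳ) = (1 − f)·s²/n with f = n/N = 6906/24984 = 0.27641691.
Var(ȳ) = (1 − 0.27641691)·158/6906 = 0.72358309·0.022878656 = 0.016554609.
SE(ȳ) = √(0.016554609) = 0.12866.

0.12866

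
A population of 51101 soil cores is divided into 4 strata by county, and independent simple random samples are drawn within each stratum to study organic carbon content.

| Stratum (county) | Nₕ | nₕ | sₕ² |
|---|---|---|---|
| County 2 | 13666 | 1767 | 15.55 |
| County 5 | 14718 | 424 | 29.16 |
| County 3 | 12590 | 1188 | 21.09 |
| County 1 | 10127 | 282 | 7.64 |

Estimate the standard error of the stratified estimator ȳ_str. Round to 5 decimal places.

Var(ȳ_str) = Σₕ Wₕ²(1 − fₕ)sₕ²/nₕ with Wₕ = Nₕ/N, N = 51101.
County 2: Wₕ = 0.26743117; term = 0.26743117²·(1 − 0.12929899)·15.55/1767 = 5.4800804 × 10^-4.
County 5: Wₕ = 0.28801785; term = 0.28801785²·(1 − 0.02880826)·29.16/424 = 0.0055407103.
County 3: Wₕ = 0.24637483; term = 0.24637483²·(1 − 0.09436060)·21.09/1188 = 9.7590627 × 10^-4.
County 1: Wₕ = 0.19817616; term = 0.19817616²·(1 − 0.02784635)·7.64/282 = 0.0010343844.
Sum = 0.008099009.
SE = √(0.008099009) = 0.08999.

0.08999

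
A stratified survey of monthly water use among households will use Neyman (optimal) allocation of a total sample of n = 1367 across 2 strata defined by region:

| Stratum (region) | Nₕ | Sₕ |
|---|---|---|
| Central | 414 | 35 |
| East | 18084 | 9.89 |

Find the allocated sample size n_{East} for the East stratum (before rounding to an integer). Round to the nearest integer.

1265

Neyman allocation: nₕ = n·NₕSₕ / Σⱼ NⱼSⱼ.
Σ NⱼSⱼ = 414·35 + 18084·9.89 = 193340.76.
n_{East} = 1367·18084·9.89 / 193340.76 = 1265.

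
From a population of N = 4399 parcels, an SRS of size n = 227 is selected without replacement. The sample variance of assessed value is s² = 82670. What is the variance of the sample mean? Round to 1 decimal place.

345.4

Under SRS without replacement, Var(ȳ) = (1 − f)·s²/n with f = n/N = 227/4399 = 0.05160264.
Var(ȳ) = (1 − 0.05160264)·82670/227 = 0.94839736·364.18502 = 345.39211.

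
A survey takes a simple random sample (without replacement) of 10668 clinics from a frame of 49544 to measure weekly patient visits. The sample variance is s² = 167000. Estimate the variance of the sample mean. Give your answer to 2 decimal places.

Under SRS without replacement, Var(ȳ) = (1 − f)·s²/n with f = n/N = 10668/49544 = 0.21532375.
Var(ȳ) = (1 − 0.21532375)·167000/10668 = 0.78467625·15.654293 = 12.283552.

12.28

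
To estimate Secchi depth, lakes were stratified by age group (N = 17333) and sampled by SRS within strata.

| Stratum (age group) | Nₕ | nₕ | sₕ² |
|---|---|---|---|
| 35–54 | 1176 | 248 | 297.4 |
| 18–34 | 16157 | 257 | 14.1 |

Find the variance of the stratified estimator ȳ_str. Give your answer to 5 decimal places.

Var(ȳ_str) = Σₕ Wₕ²(1 − fₕ)sₕ²/nₕ with Wₕ = Nₕ/N, N = 17333.
35–54: Wₕ = 0.06784746; term = 0.06784746²·(1 − 0.21088435)·297.4/248 = 0.0043560926.
18–34: Wₕ = 0.93215254; term = 0.93215254²·(1 − 0.01590642)·14.1/257 = 0.046913341.
Sum = 0.051269434.

0.05127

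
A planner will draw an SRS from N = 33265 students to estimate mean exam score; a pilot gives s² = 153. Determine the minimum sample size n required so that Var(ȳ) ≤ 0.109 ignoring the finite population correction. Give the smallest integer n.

1404

Without fpc, n₀ = s²/D = 153/0.109 = 1403.6697.
Rounding up, n = 1404.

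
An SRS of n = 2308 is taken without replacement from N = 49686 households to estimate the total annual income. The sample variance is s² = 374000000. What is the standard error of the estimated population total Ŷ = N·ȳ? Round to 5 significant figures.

Var(Ŷ) = N²·Var(ȳ) = N²·(1 − n/N)·s²/n.
f = 2308/49686 = 0.04645172; Var(ȳ) = 0.95354828·374000000/2308 = 154517.79.
Var(Ŷ) = 49686² · 154517.79 = 3.8145785 × 10^14.
SE(Ŷ) = √(3.8145785 × 10^14) = 1.9531 × 10^7.

1.9531 × 10^7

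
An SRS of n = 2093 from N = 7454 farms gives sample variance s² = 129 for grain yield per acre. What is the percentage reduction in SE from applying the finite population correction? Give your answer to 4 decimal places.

f = n/N = 2093/7454 = 0.28078884.
SE_no-fpc = √(s²/n) = 0.24826199; SE_fpc = √((1−f)s²/n) = 0.21054186.
Ratio = √(1−f) = 0.84806318. Reduction = 100·(1 − 0.84806318) = 15.1937%.

15.1937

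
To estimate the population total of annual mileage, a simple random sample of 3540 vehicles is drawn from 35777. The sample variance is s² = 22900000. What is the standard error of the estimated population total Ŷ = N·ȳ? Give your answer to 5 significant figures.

2.7315 × 10^6

Var(Ŷ) = N²·Var(ȳ) = N²·(1 − n/N)·s²/n.
f = 3540/35777 = 0.09894625; Var(ȳ) = 0.90105375·22900000/3540 = 5828.8505.
Var(Ŷ) = 35777² · 5828.8505 = 7.4608921 × 10^12.
SE(Ŷ) = √(7.4608921 × 10^12) = 2.7315 × 10^6.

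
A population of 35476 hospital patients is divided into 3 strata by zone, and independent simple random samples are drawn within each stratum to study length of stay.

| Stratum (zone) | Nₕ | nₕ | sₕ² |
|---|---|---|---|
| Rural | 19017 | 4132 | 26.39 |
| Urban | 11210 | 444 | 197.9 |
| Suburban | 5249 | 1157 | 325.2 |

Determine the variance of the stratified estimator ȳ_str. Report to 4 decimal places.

Var(ȳ_str) = Σₕ Wₕ²(1 − fₕ)sₕ²/nₕ with Wₕ = Nₕ/N, N = 35476.
Rural: Wₕ = 0.53605254; term = 0.53605254²·(1 − 0.21727928)·26.39/4132 = 0.0014364835.
Urban: Wₕ = 0.31598827; term = 0.31598827²·(1 − 0.03960749)·197.9/444 = 0.04274187.
Suburban: Wₕ = 0.14795918; term = 0.14795918²·(1 − 0.22042294)·325.2/1157 = 0.0047968936.
Sum = 0.048975247.

0.0490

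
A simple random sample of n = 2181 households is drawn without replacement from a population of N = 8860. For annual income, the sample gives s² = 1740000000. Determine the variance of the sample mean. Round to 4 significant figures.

601400

Under SRS without replacement, Var(ȳ) = (1 − f)·s²/n with f = n/N = 2181/8860 = 0.24616253.
Var(ȳ) = (1 − 0.24616253)·1740000000/2181 = 0.75383747·797799.17 = 601410.91.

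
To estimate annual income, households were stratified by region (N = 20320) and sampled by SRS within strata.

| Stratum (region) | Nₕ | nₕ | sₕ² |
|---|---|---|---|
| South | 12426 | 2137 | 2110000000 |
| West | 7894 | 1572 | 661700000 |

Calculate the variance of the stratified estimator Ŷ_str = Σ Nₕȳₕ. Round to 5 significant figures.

1.4724 × 10^14

Var(Ŷ_str) = Σₕ Nₕ²(1 − fₕ)sₕ²/nₕ.
South: 12426²·(1 − 2137/12426)·2110000000/2137 = 1.2623577 × 10^14.
West: 7894²·(1 − 1572/7894)·661700000/1572 = 2.1006815 × 10^13.
Sum = 1.4724259 × 10^14.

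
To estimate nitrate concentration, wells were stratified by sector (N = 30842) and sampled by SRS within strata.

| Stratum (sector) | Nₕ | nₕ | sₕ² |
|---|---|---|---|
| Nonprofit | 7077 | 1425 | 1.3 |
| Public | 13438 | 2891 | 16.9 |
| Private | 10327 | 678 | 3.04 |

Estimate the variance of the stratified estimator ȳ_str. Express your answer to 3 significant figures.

Var(ȳ_str) = Σₕ Wₕ²(1 − fₕ)sₕ²/nₕ with Wₕ = Nₕ/N, N = 30842.
Nonprofit: Wₕ = 0.22945983; term = 0.22945983²·(1 − 0.20135651)·1.3/1425 = 3.8361429 × 10^-5.
Public: Wₕ = 0.43570456; term = 0.43570456²·(1 − 0.21513618)·16.9/2891 = 8.7099794 × 10^-4.
Private: Wₕ = 0.33483561; term = 0.33483561²·(1 − 0.06565314)·3.04/678 = 4.6969432 × 10^-4.
Sum = 0.0013790537.

0.00138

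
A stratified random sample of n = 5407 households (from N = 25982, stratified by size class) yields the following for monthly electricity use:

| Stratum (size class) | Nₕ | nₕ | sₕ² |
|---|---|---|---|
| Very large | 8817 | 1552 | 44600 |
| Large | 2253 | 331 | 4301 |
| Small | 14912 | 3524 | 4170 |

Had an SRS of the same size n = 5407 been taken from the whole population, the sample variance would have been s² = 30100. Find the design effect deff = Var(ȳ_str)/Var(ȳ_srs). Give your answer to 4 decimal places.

Var(ȳ_str) = Σ Wₕ²(1−fₕ)sₕ²/nₕ with Wₕ = Nₕ/25982:
  Very large: (8817/25982)²·(1−1552/8817)·44600/1552 = 2.7268073
  Large: (2253/25982)²·(1−331/2253)·4301/331 = 0.08335101
  Small: (14912/25982)²·(1−3524/14912)·4170/3524 = 0.29767225
  → Var(ȳ_str) = 3.1078306.
Var(ȳ_srs) = (1 − 5407/25982)·30100/5407 = 4.4083634.
deff = 3.1078306 / 4.4083634 = 0.7050.

0.7050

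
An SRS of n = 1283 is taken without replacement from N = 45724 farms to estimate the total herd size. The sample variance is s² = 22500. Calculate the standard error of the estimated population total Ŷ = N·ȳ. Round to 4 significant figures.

Var(Ŷ) = N²·Var(ȳ) = N²·(1 − n/N)·s²/n.
f = 1283/45724 = 0.02805966; Var(ȳ) = 0.97194034·22500/1283 = 17.04494.
Var(Ŷ) = 45724² · 17.04494 = 3.5635586 × 10^10.
SE(Ŷ) = √(3.5635586 × 10^10) = 188800.

188800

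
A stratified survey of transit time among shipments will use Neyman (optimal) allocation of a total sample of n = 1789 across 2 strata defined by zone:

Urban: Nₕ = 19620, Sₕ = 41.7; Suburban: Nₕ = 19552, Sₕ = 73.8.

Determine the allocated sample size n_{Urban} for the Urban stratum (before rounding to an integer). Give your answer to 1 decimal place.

647.3

Neyman allocation: nₕ = n·NₕSₕ / Σⱼ NⱼSⱼ.
Σ NⱼSⱼ = 19620·41.7 + 19552·73.8 = 2.2610916 × 10^6.
n_{Urban} = 1789·19620·41.7 / (2.2610916 × 10^6) = 647.3.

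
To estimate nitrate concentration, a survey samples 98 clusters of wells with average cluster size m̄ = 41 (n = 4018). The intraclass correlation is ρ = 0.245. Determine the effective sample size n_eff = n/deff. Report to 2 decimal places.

deff = 1 + (41 − 1)·0.245 = 1 + 9.8 = 10.8.
n_eff = 4018 / 10.8 = 372.04.

372.04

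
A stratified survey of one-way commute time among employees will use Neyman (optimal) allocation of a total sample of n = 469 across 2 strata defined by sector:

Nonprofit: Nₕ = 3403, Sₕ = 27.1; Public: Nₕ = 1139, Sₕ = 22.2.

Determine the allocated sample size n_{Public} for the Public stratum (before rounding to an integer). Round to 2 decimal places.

Neyman allocation: nₕ = n·NₕSₕ / Σⱼ NⱼSⱼ.
Σ NⱼSⱼ = 3403·27.1 + 1139·22.2 = 117507.1.
n_{Public} = 469·1139·22.2 / 117507.1 = 100.92.

100.92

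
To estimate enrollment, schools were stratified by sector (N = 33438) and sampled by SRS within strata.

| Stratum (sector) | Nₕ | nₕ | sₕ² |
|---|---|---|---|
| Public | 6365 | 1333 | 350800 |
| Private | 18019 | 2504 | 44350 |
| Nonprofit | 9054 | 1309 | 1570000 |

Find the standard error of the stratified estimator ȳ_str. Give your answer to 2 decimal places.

Var(ȳ_str) = Σₕ Wₕ²(1 − fₕ)sₕ²/nₕ with Wₕ = Nₕ/N, N = 33438.
Public: Wₕ = 0.19035229; term = 0.19035229²·(1 − 0.20942655)·350800/1333 = 7.5385512.
Private: Wₕ = 0.53887792; term = 0.53887792²·(1 − 0.13896443)·44350/2504 = 4.4285462.
Nonprofit: Wₕ = 0.27076978; term = 0.27076978²·(1 − 0.14457698)·1570000/1309 = 75.221386.
Sum = 87.188483.
SE = √(87.188483) = 9.34.

9.34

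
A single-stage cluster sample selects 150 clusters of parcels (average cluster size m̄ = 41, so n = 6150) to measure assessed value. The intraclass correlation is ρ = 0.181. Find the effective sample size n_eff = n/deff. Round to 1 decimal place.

deff = 1 + (41 − 1)·0.181 = 1 + 7.24 = 8.24.
n_eff = 6150 / 8.24 = 746.4.

746.4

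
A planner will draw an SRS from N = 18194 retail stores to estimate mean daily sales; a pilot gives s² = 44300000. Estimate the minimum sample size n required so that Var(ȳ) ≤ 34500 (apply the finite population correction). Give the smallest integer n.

Without fpc, n₀ = s²/D = 44300000/34500 = 1284.0580.
With fpc, (1 − n/N)·s²/n ≤ D requires n ≥ n₀/(1 + n₀/N) = 1284.0580/(1 + 1284.0580/18194) = 1199.4087.
Rounding up, n = 1200.

1200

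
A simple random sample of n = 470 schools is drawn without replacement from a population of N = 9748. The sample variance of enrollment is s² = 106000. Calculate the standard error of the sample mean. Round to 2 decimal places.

Under SRS without replacement, Var(ȳ) = (1 − f)·s²/n with f = n/N = 470/9748 = 0.04821502.
Var(ȳ) = (1 − 0.04821502)·106000/470 = 0.95178498·225.53191 = 214.65789.
SE(ȳ) = √(214.65789) = 14.65.

14.65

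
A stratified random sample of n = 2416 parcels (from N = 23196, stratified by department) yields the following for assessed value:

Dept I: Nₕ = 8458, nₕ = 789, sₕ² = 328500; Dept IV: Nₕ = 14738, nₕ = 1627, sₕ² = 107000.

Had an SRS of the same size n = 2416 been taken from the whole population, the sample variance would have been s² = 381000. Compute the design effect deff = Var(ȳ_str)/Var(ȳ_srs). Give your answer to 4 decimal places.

Var(ȳ_str) = Σ Wₕ²(1−fₕ)sₕ²/nₕ with Wₕ = Nₕ/23196:
  Dept I: (8458/23196)²·(1−789/8458)·328500/789 = 50.192472
  Dept IV: (14738/23196)²·(1−1627/14738)·107000/1627 = 23.618069
  → Var(ȳ_str) = 73.810541.
Var(ȳ_srs) = (1 − 2416/23196)·381000/2416 = 141.27343.
deff = 73.810541 / 141.27343 = 0.5225.

0.5225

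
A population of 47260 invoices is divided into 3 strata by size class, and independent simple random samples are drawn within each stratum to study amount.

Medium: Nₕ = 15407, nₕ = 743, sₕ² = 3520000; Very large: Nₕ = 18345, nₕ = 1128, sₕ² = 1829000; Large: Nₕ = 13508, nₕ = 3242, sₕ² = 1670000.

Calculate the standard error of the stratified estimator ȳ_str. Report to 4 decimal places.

27.2121

Var(ȳ_str) = Σₕ Wₕ²(1 − fₕ)sₕ²/nₕ with Wₕ = Nₕ/N, N = 47260.
Medium: Wₕ = 0.32600508; term = 0.32600508²·(1 − 0.04822483)·3520000/743 = 479.22222.
Very large: Wₕ = 0.38817182; term = 0.38817182²·(1 − 0.06148814)·1829000/1128 = 229.29383.
Large: Wₕ = 0.28582311; term = 0.28582311²·(1 − 0.24000592)·1670000/3242 = 31.9822.
Sum = 740.49825.
SE = √(740.49825) = 27.2121.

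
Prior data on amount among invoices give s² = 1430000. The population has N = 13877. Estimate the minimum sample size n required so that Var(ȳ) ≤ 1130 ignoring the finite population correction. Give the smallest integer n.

Without fpc, n₀ = s²/D = 1430000/1130 = 1265.4867.
Rounding up, n = 1266.

1266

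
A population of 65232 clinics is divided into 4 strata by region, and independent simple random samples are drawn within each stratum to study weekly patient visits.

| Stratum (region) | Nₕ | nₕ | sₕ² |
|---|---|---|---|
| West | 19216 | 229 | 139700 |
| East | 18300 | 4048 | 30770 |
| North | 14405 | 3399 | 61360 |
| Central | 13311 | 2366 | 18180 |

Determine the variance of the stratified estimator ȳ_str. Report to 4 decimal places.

53.7085

Var(ȳ_str) = Σₕ Wₕ²(1 − fₕ)sₕ²/nₕ with Wₕ = Nₕ/N, N = 65232.
West: Wₕ = 0.29457935; term = 0.29457935²·(1 − 0.01191715)·139700/229 = 52.306887.
East: Wₕ = 0.28053716; term = 0.28053716²·(1 − 0.22120219)·30770/4048 = 0.46589978.
North: Wₕ = 0.22082720; term = 0.22082720²·(1 − 0.23595974)·61360/3399 = 0.672598.
Central: Wₕ = 0.20405629; term = 0.20405629²·(1 − 0.17774773)·18180/2366 = 0.2630778.
Sum = 53.708463.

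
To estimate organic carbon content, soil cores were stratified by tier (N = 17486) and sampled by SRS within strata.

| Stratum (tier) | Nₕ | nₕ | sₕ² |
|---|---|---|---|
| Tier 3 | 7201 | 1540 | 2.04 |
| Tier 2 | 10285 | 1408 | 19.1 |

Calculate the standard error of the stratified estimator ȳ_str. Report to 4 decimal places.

0.0650

Var(ȳ_str) = Σₕ Wₕ²(1 − fₕ)sₕ²/nₕ with Wₕ = Nₕ/N, N = 17486.
Tier 3: Wₕ = 0.41181517; term = 0.41181517²·(1 − 0.21385919)·2.04/1540 = 1.7660966 × 10^-4.
Tier 2: Wₕ = 0.58818483; term = 0.58818483²·(1 − 0.13689840)·19.1/1408 = 0.0040506086.
Sum = 0.0042272183.
SE = √(0.0042272183) = 0.0650.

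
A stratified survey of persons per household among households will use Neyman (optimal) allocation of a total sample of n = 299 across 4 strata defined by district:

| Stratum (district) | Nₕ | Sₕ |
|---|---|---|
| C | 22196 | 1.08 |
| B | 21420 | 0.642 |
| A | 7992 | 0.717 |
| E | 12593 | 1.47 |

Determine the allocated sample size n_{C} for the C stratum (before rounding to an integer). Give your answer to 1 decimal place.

115.7

Neyman allocation: nₕ = n·NₕSₕ / Σⱼ NⱼSⱼ.
Σ NⱼSⱼ = 22196·1.08 + 21420·0.642 + 7992·0.717 + 12593·1.47 = 61965.294.
n_{C} = 299·22196·1.08 / 61965.294 = 115.7.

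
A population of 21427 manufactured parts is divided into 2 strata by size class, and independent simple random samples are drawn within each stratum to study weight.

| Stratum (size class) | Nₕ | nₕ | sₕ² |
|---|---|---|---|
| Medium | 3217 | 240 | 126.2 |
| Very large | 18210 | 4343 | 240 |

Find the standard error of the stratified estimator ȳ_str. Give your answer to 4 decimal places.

0.2034

Var(ȳ_str) = Σₕ Wₕ²(1 − fₕ)sₕ²/nₕ with Wₕ = Nₕ/N, N = 21427.
Medium: Wₕ = 0.15013768; term = 0.15013768²·(1 − 0.07460367)·126.2/240 = 0.010968703.
Very large: Wₕ = 0.84986232; term = 0.84986232²·(1 − 0.23849533)·240/4343 = 0.030394229.
Sum = 0.041362932.
SE = √(0.041362932) = 0.2034.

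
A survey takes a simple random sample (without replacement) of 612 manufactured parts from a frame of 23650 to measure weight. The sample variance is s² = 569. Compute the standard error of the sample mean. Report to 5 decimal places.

0.95167

Under SRS without replacement, Var(ȳ) = (1 − f)·s²/n with f = n/N = 612/23650 = 0.02587738.
Var(ȳ) = (1 − 0.02587738)·569/612 = 0.97412262·0.92973856 = 0.90567937.
SE(ȳ) = √(0.90567937) = 0.95167.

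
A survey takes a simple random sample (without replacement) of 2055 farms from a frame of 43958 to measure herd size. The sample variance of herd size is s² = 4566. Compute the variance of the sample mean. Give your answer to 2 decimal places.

Under SRS without replacement, Var(ȳ) = (1 − f)·s²/n with f = n/N = 2055/43958 = 0.04674917.
Var(ȳ) = (1 − 0.04674917)·4566/2055 = 0.95325083·2.2218978 = 2.1180259.

2.12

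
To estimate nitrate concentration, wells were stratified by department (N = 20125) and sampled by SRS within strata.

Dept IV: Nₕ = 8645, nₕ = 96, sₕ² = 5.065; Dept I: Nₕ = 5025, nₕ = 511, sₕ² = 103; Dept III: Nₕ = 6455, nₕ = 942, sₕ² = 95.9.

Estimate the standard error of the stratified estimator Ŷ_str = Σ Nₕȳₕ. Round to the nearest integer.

Var(Ŷ_str) = Σₕ Nₕ²(1 − fₕ)sₕ²/nₕ.
Dept IV: 8645²·(1 − 96/8645)·5.065/96 = 3.8993169 × 10^6.
Dept I: 5025²·(1 − 511/5025)·103/511 = 4.5720813 × 10^6.
Dept III: 6455²·(1 − 942/6455)·95.9/942 = 3.6228633 × 10^6.
Sum = 1.2094262 × 10^7.
SE = √(1.2094262 × 10^7) = 3478.

3478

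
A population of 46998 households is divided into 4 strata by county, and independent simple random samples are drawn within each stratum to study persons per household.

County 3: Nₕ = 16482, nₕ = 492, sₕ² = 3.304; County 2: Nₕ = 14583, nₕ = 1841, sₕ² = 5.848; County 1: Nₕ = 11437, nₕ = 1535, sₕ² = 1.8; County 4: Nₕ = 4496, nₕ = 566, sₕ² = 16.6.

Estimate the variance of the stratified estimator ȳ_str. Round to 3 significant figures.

Var(ȳ_str) = Σₕ Wₕ²(1 − fₕ)sₕ²/nₕ with Wₕ = Nₕ/N, N = 46998.
County 3: Wₕ = 0.35069577; term = 0.35069577²·(1 − 0.02985075)·3.304/492 = 8.0126202 × 10^-4.
County 2: Wₕ = 0.31028980; term = 0.31028980²·(1 − 0.12624289)·5.848/1841 = 2.6722636 × 10^-4.
County 1: Wₕ = 0.24335078; term = 0.24335078²·(1 − 0.13421352)·1.8/1535 = 6.0122968 × 10^-5.
County 4: Wₕ = 0.09566365; term = 0.09566365²·(1 − 0.12588968)·16.6/566 = 2.3461283 × 10^-4.
Sum = 0.0013632242.

0.00136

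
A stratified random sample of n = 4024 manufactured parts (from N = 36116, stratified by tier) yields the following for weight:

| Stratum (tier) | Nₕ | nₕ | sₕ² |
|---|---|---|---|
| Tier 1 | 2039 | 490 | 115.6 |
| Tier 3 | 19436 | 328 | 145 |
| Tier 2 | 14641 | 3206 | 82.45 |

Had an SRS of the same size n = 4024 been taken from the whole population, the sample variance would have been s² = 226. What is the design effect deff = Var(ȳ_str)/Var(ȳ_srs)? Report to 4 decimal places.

2.5997

Var(ȳ_str) = Σ Wₕ²(1−fₕ)sₕ²/nₕ with Wₕ = Nₕ/36116:
  Tier 1: (2039/36116)²·(1−490/2039)·115.6/490 = 5.7125644 × 10^-4
  Tier 3: (19436/36116)²·(1−328/19436)·145/328 = 0.12586848
  Tier 2: (14641/36116)²·(1−3206/14641)·82.45/3206 = 0.0033009182
  → Var(ȳ_str) = 0.12974065.
Var(ȳ_srs) = (1 − 4024/36116)·226/4024 = 0.049905408.
deff = 0.12974065 / 0.049905408 = 2.5997.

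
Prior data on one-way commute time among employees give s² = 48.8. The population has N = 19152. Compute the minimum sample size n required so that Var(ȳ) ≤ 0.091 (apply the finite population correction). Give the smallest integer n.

522

Without fpc, n₀ = s²/D = 48.8/0.091 = 536.2637.
With fpc, (1 − n/N)·s²/n ≤ D requires n ≥ n₀/(1 + n₀/N) = 536.2637/(1 + 536.2637/19152) = 521.6571.
Rounding up, n = 522.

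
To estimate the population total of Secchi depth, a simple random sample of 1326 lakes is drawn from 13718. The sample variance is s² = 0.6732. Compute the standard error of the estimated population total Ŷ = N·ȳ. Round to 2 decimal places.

Var(Ŷ) = N²·Var(ȳ) = N²·(1 − n/N)·s²/n.
f = 1326/13718 = 0.09666132; Var(ȳ) = 0.90333868·0.6732/1326 = 4.586181 × 10^-4.
Var(Ŷ) = 13718² · (4.586181 × 10^-4) = 86304.37.
SE(Ŷ) = √(86304.37) = 293.78.

293.78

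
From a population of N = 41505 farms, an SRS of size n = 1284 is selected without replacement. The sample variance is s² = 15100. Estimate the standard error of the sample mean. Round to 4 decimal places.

Under SRS without replacement, Var(ȳ) = (1 − f)·s²/n with f = n/N = 1284/41505 = 0.03093603.
Var(ȳ) = (1 − 0.03093603)·15100/1284 = 0.96906397·11.760125 = 11.396313.
SE(ȳ) = √(11.396313) = 3.3758.

3.3758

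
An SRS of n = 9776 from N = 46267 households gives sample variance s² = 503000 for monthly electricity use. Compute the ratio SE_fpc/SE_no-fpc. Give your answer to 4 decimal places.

f = n/N = 9776/46267 = 0.21129531.
SE_no-fpc = √(s²/n) = 7.1730424; SE_fpc = √((1−f)s²/n) = 6.3703106.
Ratio = √(1−f) = 0.88809048.

0.8881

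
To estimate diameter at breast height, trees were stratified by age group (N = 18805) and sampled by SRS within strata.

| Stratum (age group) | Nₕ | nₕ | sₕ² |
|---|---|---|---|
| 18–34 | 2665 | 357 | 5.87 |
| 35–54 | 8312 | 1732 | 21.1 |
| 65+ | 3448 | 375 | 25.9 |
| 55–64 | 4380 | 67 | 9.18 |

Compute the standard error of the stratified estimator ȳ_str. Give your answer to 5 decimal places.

0.10751

Var(ȳ_str) = Σₕ Wₕ²(1 − fₕ)sₕ²/nₕ with Wₕ = Nₕ/N, N = 18805.
18–34: Wₕ = 0.14171763; term = 0.14171763²·(1 − 0.13395872)·5.87/357 = 2.8599354 × 10^-4.
35–54: Wₕ = 0.44201010; term = 0.44201010²·(1 − 0.20837344)·21.1/1732 = 0.0018841667.
65+: Wₕ = 0.18335549; term = 0.18335549²·(1 − 0.10875870)·25.9/375 = 0.0020694343.
55–64: Wₕ = 0.23291678; term = 0.23291678²·(1 − 0.01529680)·9.18/67 = 0.007319388.
Sum = 0.011558983.
SE = √(0.011558983) = 0.10751.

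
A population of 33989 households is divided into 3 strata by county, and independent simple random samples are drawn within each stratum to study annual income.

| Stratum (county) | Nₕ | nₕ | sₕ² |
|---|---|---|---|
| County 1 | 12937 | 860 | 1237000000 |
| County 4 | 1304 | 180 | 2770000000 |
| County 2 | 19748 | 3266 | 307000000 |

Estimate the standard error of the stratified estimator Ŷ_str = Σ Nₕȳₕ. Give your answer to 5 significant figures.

Var(Ŷ_str) = Σₕ Nₕ²(1 − fₕ)sₕ²/nₕ.
County 1: 12937²·(1 − 860/12937)·1237000000/860 = 2.2473147 × 10^14.
County 4: 1304²·(1 − 180/1304)·2770000000/180 = 2.2555433 × 10^13.
County 2: 19748²·(1 − 3266/19748)·307000000/3266 = 3.0595336 × 10^13.
Sum = 2.7788224 × 10^14.
SE = √(2.7788224 × 10^14) = 1.6670 × 10^7.

1.6670 × 10^7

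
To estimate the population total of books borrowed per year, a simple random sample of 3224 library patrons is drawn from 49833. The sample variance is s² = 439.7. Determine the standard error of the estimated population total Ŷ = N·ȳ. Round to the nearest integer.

Var(Ŷ) = N²·Var(ȳ) = N²·(1 − n/N)·s²/n.
f = 3224/49833 = 0.06469608; Var(ȳ) = 0.93530392·439.7/3224 = 0.1275599.
Var(Ŷ) = 49833² · 0.1275599 = 3.1677306 × 10^8.
SE(Ŷ) = √(3.1677306 × 10^8) = 17798.

17798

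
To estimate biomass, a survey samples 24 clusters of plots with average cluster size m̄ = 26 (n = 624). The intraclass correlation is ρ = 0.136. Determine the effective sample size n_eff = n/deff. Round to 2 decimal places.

deff = 1 + (26 − 1)·0.136 = 1 + 3.4 = 4.4.
n_eff = 624 / 4.4 = 141.82.

141.82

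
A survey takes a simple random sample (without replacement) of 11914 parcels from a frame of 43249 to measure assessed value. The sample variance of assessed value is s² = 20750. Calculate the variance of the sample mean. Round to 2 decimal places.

1.26

Under SRS without replacement, Var(ȳ) = (1 − f)·s²/n with f = n/N = 11914/43249 = 0.27547458.
Var(ȳ) = (1 − 0.27547458)·20750/11914 = 0.72452542·1.7416485 = 1.2618686.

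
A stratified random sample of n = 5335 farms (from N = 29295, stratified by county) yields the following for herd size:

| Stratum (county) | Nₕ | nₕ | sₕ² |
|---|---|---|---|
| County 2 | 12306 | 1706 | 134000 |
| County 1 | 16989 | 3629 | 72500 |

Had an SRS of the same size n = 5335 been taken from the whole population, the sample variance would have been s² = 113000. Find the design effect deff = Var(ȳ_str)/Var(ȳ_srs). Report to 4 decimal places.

Var(ȳ_str) = Σ Wₕ²(1−fₕ)sₕ²/nₕ with Wₕ = Nₕ/29295:
  County 2: (12306/29295)²·(1−1706/12306)·134000/1706 = 11.938824
  County 1: (16989/29295)²·(1−3629/16989)·72500/3629 = 5.2837019
  → Var(ȳ_str) = 17.222526.
Var(ȳ_srs) = (1 − 5335/29295)·113000/5335 = 17.323567.
deff = 17.222526 / 17.323567 = 0.9942.

0.9942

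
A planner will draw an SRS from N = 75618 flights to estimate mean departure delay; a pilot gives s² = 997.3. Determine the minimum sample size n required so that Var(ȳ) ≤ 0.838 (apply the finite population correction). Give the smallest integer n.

Without fpc, n₀ = s²/D = 997.3/0.838 = 1190.0955.
With fpc, (1 − n/N)·s²/n ≤ D requires n ≥ n₀/(1 + n₀/N) = 1190.0955/(1 + 1190.0955/75618) = 1171.6557.
Rounding up, n = 1172.

1172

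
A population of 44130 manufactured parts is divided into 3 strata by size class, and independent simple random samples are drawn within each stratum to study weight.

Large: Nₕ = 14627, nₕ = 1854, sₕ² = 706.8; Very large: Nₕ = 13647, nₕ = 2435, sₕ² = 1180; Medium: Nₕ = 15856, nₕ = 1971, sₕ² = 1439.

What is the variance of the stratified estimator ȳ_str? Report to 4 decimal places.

Var(ȳ_str) = Σₕ Wₕ²(1 − fₕ)sₕ²/nₕ with Wₕ = Nₕ/N, N = 44130.
Large: Wₕ = 0.33145253; term = 0.33145253²·(1 − 0.12675190)·706.8/1854 = 0.036573551.
Very large: Wₕ = 0.30924541; term = 0.30924541²·(1 − 0.17842749)·1180/2435 = 0.03807461.
Medium: Wₕ = 0.35930206; term = 0.35930206²·(1 − 0.12430626)·1439/1971 = 0.08253646.
Sum = 0.15718462.

0.1572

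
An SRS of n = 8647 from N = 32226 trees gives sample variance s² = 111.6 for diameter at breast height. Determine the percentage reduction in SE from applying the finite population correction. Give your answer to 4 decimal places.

f = n/N = 8647/32226 = 0.26832371.
SE_no-fpc = √(s²/n) = 0.1136055; SE_fpc = √((1−f)s²/n) = 0.097175964.
Ratio = √(1−f) = 0.85538078. Reduction = 100·(1 − 0.85538078) = 14.4619%.

14.4619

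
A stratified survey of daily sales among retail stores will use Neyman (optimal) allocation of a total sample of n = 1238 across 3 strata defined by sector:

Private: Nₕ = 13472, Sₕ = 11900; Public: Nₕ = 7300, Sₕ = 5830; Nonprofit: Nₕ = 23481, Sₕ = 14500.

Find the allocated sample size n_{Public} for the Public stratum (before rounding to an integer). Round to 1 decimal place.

Neyman allocation: nₕ = n·NₕSₕ / Σⱼ NⱼSⱼ.
Σ NⱼSⱼ = 13472·11900 + 7300·5830 + 23481·14500 = 5.433503 × 10^8.
n_{Public} = 1238·7300·5830 / (5.433503 × 10^8) = 97.0.

97.0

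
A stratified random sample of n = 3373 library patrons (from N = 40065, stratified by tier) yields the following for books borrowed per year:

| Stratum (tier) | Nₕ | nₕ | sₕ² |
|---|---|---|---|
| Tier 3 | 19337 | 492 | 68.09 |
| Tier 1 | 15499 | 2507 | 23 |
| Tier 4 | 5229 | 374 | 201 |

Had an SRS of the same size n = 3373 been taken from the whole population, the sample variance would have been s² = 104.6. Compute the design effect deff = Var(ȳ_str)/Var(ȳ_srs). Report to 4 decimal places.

1.4461

Var(ȳ_str) = Σ Wₕ²(1−fₕ)sₕ²/nₕ with Wₕ = Nₕ/40065:
  Tier 3: (19337/40065)²·(1−492/19337)·68.09/492 = 0.031417612
  Tier 1: (15499/40065)²·(1−2507/15499)·23/2507 = 0.0011508611
  Tier 4: (5229/40065)²·(1−374/5229)·201/374 = 0.0084996695
  → Var(ȳ_str) = 0.041068143.
Var(ȳ_srs) = (1 − 3373/40065)·104.6/3373 = 0.028400212.
deff = 0.041068143 / 0.028400212 = 1.4461.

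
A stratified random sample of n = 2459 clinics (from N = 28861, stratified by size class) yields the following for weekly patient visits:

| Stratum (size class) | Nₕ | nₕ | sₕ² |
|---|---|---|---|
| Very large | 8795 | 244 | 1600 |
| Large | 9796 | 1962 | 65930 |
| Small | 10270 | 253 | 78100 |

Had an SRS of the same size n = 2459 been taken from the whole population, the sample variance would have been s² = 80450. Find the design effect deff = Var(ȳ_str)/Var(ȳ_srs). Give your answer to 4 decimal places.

Var(ȳ_str) = Σ Wₕ²(1−fₕ)sₕ²/nₕ with Wₕ = Nₕ/28861:
  Very large: (8795/28861)²·(1−244/8795)·1600/244 = 0.59205241
  Large: (9796/28861)²·(1−1962/9796)·65930/1962 = 3.0959481
  Small: (10270/28861)²·(1−253/10270)·78100/253 = 38.125529
  → Var(ȳ_str) = 41.81353.
Var(ȳ_srs) = (1 − 2459/28861)·80450/2459 = 29.929053.
deff = 41.81353 / 29.929053 = 1.3971.

1.3971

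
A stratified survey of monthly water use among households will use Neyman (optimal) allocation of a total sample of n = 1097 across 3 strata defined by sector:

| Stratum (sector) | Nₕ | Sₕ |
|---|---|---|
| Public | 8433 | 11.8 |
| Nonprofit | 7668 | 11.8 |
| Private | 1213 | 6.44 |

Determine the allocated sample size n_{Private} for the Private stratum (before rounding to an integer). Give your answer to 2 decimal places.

43.32

Neyman allocation: nₕ = n·NₕSₕ / Σⱼ NⱼSⱼ.
Σ NⱼSⱼ = 8433·11.8 + 7668·11.8 + 1213·6.44 = 197803.52.
n_{Private} = 1097·1213·6.44 / 197803.52 = 43.32.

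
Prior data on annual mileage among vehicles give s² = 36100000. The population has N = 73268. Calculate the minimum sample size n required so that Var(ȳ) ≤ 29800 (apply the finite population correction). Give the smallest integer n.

Without fpc, n₀ = s²/D = 36100000/29800 = 1211.4094.
With fpc, (1 − n/N)·s²/n ≤ D requires n ≥ n₀/(1 + n₀/N) = 1211.4094/(1 + 1211.4094/73268) = 1191.7058.
Rounding up, n = 1192.

1192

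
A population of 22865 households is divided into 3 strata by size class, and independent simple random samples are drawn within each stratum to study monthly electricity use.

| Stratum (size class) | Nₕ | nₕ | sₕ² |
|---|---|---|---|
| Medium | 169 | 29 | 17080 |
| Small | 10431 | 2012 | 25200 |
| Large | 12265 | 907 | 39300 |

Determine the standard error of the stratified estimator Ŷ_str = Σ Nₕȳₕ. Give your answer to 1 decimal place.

Var(Ŷ_str) = Σₕ Nₕ²(1 − fₕ)sₕ²/nₕ.
Medium: 169²·(1 − 29/169)·17080/29 = 1.3934924 × 10^7.
Small: 10431²·(1 − 2012/10431)·25200/2012 = 1.0999147 × 10^9.
Large: 12265²·(1 − 907/12265)·39300/907 = 6.0360757 × 10^9.
Sum = 7.1499253 × 10^9.
SE = √(7.1499253 × 10^9) = 84557.2.

84557.2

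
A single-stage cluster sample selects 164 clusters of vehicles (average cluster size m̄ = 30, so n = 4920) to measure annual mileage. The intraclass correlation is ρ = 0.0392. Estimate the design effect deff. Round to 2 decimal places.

2.14

deff = 1 + (30 − 1)·0.0392 = 1 + 1.1368 = 2.1368.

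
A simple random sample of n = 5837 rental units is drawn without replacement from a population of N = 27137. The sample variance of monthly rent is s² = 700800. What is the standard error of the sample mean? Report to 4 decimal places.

9.7076

Under SRS without replacement, Var(ȳ) = (1 − f)·s²/n with f = n/N = 5837/27137 = 0.21509378.
Var(ȳ) = (1 − 0.21509378)·700800/5837 = 0.78490622·120.06168 = 94.237155.
SE(ȳ) = √(94.237155) = 9.7076.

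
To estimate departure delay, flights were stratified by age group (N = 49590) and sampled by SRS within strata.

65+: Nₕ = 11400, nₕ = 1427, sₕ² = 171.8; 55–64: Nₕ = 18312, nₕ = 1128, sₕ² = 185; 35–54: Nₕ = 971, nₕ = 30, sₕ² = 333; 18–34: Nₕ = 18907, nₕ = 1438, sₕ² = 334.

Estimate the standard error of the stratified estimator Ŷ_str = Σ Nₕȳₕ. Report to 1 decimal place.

Var(Ŷ_str) = Σₕ Nₕ²(1 − fₕ)sₕ²/nₕ.
65+: 11400²·(1 − 1427/11400)·171.8/1427 = 1.368768 × 10^7.
55–64: 18312²·(1 − 1128/18312)·185/1128 = 5.1608671 × 10^7.
35–54: 971²·(1 − 30/971)·333/30 = 1.0142192 × 10^7.
18–34: 18907²·(1 − 1438/18907)·334/1438 = 7.671464 × 10^7.
Sum = 1.5215318 × 10^8.
SE = √(1.5215318 × 10^8) = 12335.0.

12335.0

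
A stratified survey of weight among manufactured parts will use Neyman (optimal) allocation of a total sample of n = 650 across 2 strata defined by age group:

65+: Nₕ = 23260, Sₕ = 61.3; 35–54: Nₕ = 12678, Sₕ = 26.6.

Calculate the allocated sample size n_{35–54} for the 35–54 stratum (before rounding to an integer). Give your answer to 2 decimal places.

124.33

Neyman allocation: nₕ = n·NₕSₕ / Σⱼ NⱼSⱼ.
Σ NⱼSⱼ = 23260·61.3 + 12678·26.6 = 1.7630728 × 10^6.
n_{35–54} = 650·12678·26.6 / (1.7630728 × 10^6) = 124.33.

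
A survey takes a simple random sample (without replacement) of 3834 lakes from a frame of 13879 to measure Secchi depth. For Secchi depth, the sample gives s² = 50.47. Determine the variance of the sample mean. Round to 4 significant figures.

0.009527

Under SRS without replacement, Var(ȳ) = (1 − f)·s²/n with f = n/N = 3834/13879 = 0.27624469.
Var(ȳ) = (1 − 0.27624469)·50.47/3834 = 0.72375531·0.013163798 = 0.0095273685.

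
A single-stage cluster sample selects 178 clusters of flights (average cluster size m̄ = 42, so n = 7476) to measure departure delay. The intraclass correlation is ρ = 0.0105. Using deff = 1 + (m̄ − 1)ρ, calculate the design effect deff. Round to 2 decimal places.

1.43

deff = 1 + (42 − 1)·0.0105 = 1 + 0.4305 = 1.4305.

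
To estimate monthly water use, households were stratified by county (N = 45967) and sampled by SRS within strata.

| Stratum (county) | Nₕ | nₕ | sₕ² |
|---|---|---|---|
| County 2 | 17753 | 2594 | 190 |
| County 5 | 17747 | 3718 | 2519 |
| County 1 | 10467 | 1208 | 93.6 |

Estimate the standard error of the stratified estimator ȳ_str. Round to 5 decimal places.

Var(ȳ_str) = Σₕ Wₕ²(1 − fₕ)sₕ²/nₕ with Wₕ = Nₕ/N, N = 45967.
County 2: Wₕ = 0.38621185; term = 0.38621185²·(1 − 0.14611615)·190/2594 = 0.0093289682.
County 5: Wₕ = 0.38608132; term = 0.38608132²·(1 − 0.20950020)·2519/3718 = 0.079832205.
County 1: Wₕ = 0.22770683; term = 0.22770683²·(1 − 0.11541034)·93.6/1208 = 0.0035538812.
Sum = 0.092715054.
SE = √(0.092715054) = 0.30449.

0.30449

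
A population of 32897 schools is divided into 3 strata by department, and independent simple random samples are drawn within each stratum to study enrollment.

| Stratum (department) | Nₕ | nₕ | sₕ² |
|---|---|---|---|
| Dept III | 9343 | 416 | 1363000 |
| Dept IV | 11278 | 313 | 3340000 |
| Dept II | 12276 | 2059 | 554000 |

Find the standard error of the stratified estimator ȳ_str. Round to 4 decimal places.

38.7692

Var(ȳ_str) = Σₕ Wₕ²(1 − fₕ)sₕ²/nₕ with Wₕ = Nₕ/N, N = 32897.
Dept III: Wₕ = 0.28400766; term = 0.28400766²·(1 − 0.04452531)·1363000/416 = 252.51188.
Dept IV: Wₕ = 0.34282761; term = 0.34282761²·(1 − 0.02775315)·3340000/313 = 1219.3553.
Dept II: Wₕ = 0.37316473; term = 0.37316473²·(1 − 0.16772564)·554000/2059 = 31.18323.
Sum = 1503.0504.
SE = √(1503.0504) = 38.7692.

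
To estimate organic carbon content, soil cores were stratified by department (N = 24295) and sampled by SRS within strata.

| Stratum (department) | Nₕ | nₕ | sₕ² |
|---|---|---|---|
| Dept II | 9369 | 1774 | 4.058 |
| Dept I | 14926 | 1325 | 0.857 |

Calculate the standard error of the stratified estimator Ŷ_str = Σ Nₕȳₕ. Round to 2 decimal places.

Var(Ŷ_str) = Σₕ Nₕ²(1 − fₕ)sₕ²/nₕ.
Dept II: 9369²·(1 − 1774/9369)·4.058/1774 = 162771.9.
Dept I: 14926²·(1 − 1325/14926)·0.857/1325 = 131304.38.
Sum = 294076.28.
SE = √(294076.28) = 542.29.

542.29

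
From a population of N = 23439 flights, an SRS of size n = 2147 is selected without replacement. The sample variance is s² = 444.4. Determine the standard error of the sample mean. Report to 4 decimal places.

Under SRS without replacement, Var(ȳ) = (1 − f)·s²/n with f = n/N = 2147/23439 = 0.09159947.
Var(ȳ) = (1 − 0.09159947)·444.4/2147 = 0.90840053·0.20698649 = 0.18802664.
SE(ȳ) = √(0.18802664) = 0.4336.

0.4336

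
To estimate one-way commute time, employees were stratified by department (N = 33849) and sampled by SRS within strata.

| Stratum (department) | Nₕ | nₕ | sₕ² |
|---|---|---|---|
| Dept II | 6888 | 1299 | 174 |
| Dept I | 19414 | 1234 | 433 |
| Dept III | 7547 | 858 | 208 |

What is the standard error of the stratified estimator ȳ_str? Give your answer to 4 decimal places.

0.3511

Var(ȳ_str) = Σₕ Wₕ²(1 − fₕ)sₕ²/nₕ with Wₕ = Nₕ/N, N = 33849.
Dept II: Wₕ = 0.20349198; term = 0.20349198²·(1 − 0.18858885)·174/1299 = 0.0045006543.
Dept I: Wₕ = 0.57354722; term = 0.57354722²·(1 − 0.06356238)·433/1234 = 0.1080911.
Dept III: Wₕ = 0.22296080; term = 0.22296080²·(1 − 0.11368756)·208/858 = 0.010681197.
Sum = 0.12327295.
SE = √(0.12327295) = 0.3511.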